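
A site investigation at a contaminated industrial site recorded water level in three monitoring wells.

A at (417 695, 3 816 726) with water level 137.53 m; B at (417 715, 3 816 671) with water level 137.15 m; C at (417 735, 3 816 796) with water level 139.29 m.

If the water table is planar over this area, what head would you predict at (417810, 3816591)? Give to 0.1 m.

With h = a·x + b·y + c and A as origin, the differences give:
  20·a + (-55)·b = -0.38
  40·a + 70·b = +1.76
Eliminate b (×70 and ×(-55), subtract): 3600·a = 70.200 → a = ∂h/∂x = +0.01950
Back-substitute: b = ∂h/∂y = +0.01400.
h(417810, 3816591) = 137.53 + (+0.01950)·(115) + (+0.01400)·(-135) = 137.53 +2.242 -1.890 = 137.882 m.

137.9 m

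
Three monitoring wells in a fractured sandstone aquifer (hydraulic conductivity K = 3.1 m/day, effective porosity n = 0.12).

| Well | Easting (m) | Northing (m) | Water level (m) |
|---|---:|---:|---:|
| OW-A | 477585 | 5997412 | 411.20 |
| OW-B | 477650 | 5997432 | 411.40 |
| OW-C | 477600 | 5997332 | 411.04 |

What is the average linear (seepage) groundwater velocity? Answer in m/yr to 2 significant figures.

32 m/yr

Differences from OW-A: to OW-B (Δx, Δy, Δh) = (65, 20, +0.20); to OW-C = (15, -80, -0.16).
Determinant of the coordinate differences = 65·(-80) − 15·20 = -5500.
∂h/∂x = [(+0.20)·(-80) − (-0.16)·20] / -5500 = +0.002327
∂h/∂y = [65·(-0.16) − 15·(+0.20)] / -5500 = +0.002436
|∇h| = √(0.002327² + 0.002436²) = 0.003369
Seepage velocity v = K·i/n = 3.1 × 0.003369 / 0.12 = 0.08703 m/day = 31.79 m/yr.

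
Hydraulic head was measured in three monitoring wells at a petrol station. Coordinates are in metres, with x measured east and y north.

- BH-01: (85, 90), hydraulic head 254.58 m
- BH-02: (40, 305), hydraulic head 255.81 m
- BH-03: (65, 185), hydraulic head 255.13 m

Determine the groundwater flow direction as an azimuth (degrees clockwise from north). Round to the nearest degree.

Three-point gradient (reference BH-01): Δ to BH-02 = (-45, 215, +1.23), Δ to BH-03 = (-20, 95, +0.55).
∂h/∂x = -0.05600, ∂h/∂y = -0.006000 (det = 25).
Flow direction (−∇h) has components (+0.05600 E, +0.006000 N).
Azimuth = atan2(E, N) = atan2(+0.05600, +0.006000) = 83.9° ≈ 084°.

084°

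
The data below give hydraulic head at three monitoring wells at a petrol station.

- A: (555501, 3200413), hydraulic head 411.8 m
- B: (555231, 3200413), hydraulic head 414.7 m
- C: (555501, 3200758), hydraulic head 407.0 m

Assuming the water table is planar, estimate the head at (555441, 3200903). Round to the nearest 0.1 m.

405.6 m

∂h/∂x = (414.7 − 411.8) / (555231 − 555501) = -0.01074
∂h/∂y = (407.0 − 411.8) / (3200758 − 3200413) = -0.01391
h(555441, 3200903) = 411.8 + (-0.01074)·(-60) + (-0.01391)·(490) = 411.8 +0.644 -6.817 = 405.627 m.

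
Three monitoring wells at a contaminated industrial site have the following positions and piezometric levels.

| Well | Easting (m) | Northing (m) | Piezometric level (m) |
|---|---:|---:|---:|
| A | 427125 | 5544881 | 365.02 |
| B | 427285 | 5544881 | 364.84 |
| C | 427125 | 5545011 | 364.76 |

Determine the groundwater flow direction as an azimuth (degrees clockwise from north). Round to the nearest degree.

029°

∂h/∂x = (364.84 − 365.02) / (427285 − 427125) = -0.001125
∂h/∂y = (364.76 − 365.02) / (5545011 − 5544881) = -0.002000
Flow direction (−∇h) has components (+0.001125 E, +0.002000 N).
Azimuth = atan2(E, N) = atan2(+0.001125, +0.002000) = 29.4° ≈ 029°.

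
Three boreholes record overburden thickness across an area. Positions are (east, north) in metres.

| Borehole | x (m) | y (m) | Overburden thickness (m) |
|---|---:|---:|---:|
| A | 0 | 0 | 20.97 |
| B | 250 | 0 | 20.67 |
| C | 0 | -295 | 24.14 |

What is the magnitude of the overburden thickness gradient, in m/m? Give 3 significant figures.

0.0108 m/m

∂d/∂x = (20.67 − 20.97) / (250 − 0) = -0.001200
∂d/∂y = (24.14 − 20.97) / (-295 − 0) = -0.01075
|∇f| = √(-0.001200² + -0.01075²) = 0.01082 m/m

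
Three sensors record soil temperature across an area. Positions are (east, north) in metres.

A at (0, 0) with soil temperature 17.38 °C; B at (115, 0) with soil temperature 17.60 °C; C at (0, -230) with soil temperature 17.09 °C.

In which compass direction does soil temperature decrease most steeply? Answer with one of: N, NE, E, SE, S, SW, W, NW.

∂T/∂x = (17.60 − 17.38) / (115 − 0) = +0.001913
∂T/∂y = (17.09 − 17.38) / (-230 − 0) = +0.001261
Steepest decrease is along −∇f = (-0.001913 E, -0.001261 N) → southwest.

SW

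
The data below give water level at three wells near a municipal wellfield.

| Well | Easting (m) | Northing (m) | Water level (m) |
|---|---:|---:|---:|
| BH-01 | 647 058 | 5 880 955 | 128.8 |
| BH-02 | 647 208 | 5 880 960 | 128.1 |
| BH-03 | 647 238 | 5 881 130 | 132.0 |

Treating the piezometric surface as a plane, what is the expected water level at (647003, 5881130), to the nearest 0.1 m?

Differences from BH-01: to BH-02 (Δx, Δy, Δh) = (150, 5, -0.7); to BH-03 = (180, 175, +3.2).
Determinant of the coordinate differences = 150·175 − 180·5 = 25350.
∂h/∂x = [(-0.7)·175 − (+3.2)·5] / 25350 = -0.005464
∂h/∂y = [150·(+3.2) − 180·(-0.7)] / 25350 = +0.02391
h(647003, 5881130) = 128.8 + (-0.005464)·(-55) + (+0.02391)·(175) = 128.8 +0.300 +4.183 = 133.284 m.

133.3 m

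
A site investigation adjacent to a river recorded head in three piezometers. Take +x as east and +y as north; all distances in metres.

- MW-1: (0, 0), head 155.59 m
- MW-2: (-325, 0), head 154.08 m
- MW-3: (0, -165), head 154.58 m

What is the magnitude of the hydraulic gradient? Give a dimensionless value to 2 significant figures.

∂h/∂x = (154.08 − 155.59) / (-325 − 0) = +0.004646
∂h/∂y = (154.58 − 155.59) / (-165 − 0) = +0.006121
|∇h| = √(0.004646² + 0.006121²) = 0.007685

0.0077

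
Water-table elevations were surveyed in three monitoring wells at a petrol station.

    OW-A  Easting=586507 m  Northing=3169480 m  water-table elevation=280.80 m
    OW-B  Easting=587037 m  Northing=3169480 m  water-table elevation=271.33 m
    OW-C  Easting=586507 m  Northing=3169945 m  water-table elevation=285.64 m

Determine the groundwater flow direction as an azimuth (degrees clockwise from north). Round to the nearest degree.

∂h/∂x = (271.33 − 280.80) / (587037 − 586507) = -0.01787
∂h/∂y = (285.64 − 280.80) / (3169945 − 3169480) = +0.01041
Flow direction (−∇h) has components (+0.01787 E, -0.01041 N).
Azimuth = atan2(E, N) = atan2(+0.01787, -0.01041) = 120.2° ≈ 120°.

120°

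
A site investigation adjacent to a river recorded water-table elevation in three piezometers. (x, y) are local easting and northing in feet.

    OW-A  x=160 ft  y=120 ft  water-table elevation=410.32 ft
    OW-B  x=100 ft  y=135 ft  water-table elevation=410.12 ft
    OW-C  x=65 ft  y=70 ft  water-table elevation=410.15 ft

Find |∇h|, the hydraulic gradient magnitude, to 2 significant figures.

0.0035

Differences from OW-A: to OW-B (Δx, Δy, Δh) = (-60, 15, -0.20); to OW-C = (-95, -50, -0.17).
Solve a·Δx + b·Δy = Δh: det = (-60)·(-50) − (-95)·15 = 4425.
∂h/∂x = [(-0.20)·(-50) − (-0.17)·15] / 4425 = +0.002836
∂h/∂y = [(-60)·(-0.17) − (-95)·(-0.20)] / 4425 = -0.001989
|∇h| = √(0.002836² + -0.001989²) = 0.003464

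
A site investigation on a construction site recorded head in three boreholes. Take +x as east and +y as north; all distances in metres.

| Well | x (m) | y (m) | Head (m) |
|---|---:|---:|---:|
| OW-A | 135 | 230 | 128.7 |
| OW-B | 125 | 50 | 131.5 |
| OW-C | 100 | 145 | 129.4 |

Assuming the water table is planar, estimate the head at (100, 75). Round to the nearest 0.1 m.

Taking OW-A as reference: OW-B−OW-A = (-10, -180, +2.8); OW-C−OW-A = (-35, -85, +0.7).
Determinant of the coordinate differences = (-10)·(-85) − (-35)·(-180) = -5450.
∂h/∂x = [(+2.8)·(-85) − (+0.7)·(-180)] / -5450 = +0.02055
∂h/∂y = [(-10)·(+0.7) − (-35)·(+2.8)] / -5450 = -0.01670
h(100, 75) = 128.7 + (+0.02055)·(-35) + (-0.01670)·(-155) = 128.7 -0.719 +2.588 = 130.569 m.

130.6 m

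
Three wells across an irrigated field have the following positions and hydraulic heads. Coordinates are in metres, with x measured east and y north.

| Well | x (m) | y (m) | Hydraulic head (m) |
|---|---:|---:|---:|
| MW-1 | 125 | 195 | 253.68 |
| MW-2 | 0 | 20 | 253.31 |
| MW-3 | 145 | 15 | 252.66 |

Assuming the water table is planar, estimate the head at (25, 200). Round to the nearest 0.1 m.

254.1 m

With h = a·x + b·y + c and MW-1 as origin, the differences give:
  (-125)·a + (-175)·b = -0.37
  20·a + (-180)·b = -1.02
Eliminate b (×(-180) and ×(-175), subtract): 26000·a = -111.900 → a = ∂h/∂x = -0.004304
Back-substitute: b = ∂h/∂y = +0.005188.
h(25, 200) = 253.68 + (-0.004304)·(-100) + (+0.005188)·(5) = 253.68 +0.430 +0.026 = 254.136 m.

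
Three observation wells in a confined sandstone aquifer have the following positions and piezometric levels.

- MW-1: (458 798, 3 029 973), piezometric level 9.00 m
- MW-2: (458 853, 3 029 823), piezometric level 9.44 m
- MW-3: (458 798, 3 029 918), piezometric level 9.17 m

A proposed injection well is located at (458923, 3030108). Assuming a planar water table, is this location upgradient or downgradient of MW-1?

downgradient

With h = a·x + b·y + c and MW-1 as origin, the differences give:
  55·a + (-150)·b = +0.44
  0·a + (-55)·b = +0.17
Eliminate b (×(-55) and ×(-150), subtract): -3025·a = 1.300 → a = ∂h/∂x = -0.0004298
Back-substitute: b = ∂h/∂y = -0.003091.
Head at (458923, 3030108) = 9.00 + (-0.0004298)·(125) + (-0.003091)·(135) = 8.53 m.
That is lower than the 9.00 m at MW-1, so the point is downgradient.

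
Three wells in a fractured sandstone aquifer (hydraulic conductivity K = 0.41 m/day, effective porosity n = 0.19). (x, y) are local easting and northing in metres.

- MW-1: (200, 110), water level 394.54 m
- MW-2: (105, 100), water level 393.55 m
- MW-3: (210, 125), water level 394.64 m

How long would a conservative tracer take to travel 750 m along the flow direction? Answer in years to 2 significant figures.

Taking MW-1 as reference: MW-2−MW-1 = (-95, -10, -0.99); MW-3−MW-1 = (10, 15, +0.10).
Solve a·Δx + b·Δy = Δh: det = (-95)·15 − 10·(-10) = -1325.
∂h/∂x = [(-0.99)·15 − (+0.10)·(-10)] / -1325 = +0.01045
∂h/∂y = [(-95)·(+0.10) − 10·(-0.99)] / -1325 = -0.0003019
|∇h| = √(0.01045² + -0.0003019²) = 0.01045
Seepage velocity v = K·i/n = 0.41 × 0.01045 / 0.19 = 0.02255 m/day.
t = 750 / 0.02255 = 3.326e+04 days = 91.1 years.

91 years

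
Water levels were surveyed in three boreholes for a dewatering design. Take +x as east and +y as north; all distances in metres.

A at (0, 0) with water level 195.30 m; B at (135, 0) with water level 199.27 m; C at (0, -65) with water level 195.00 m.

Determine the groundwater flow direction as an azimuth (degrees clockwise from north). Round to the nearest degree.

∂h/∂x = (199.27 − 195.30) / (135 − 0) = +0.02941
∂h/∂y = (195.00 − 195.30) / (-65 − 0) = +0.004615
Flow direction (−∇h) has components (-0.02941 E, -0.004615 N).
Azimuth = atan2(E, N) = atan2(-0.02941, -0.004615) = 261.1° ≈ 261°.

261°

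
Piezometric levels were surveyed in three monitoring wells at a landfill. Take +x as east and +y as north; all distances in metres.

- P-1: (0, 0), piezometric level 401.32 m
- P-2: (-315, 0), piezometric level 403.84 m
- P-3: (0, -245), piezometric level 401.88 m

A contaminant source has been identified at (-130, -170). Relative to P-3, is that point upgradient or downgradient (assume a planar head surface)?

upgradient

∂h/∂x = (403.84 − 401.32) / (-315 − 0) = -0.008000
∂h/∂y = (401.88 − 401.32) / (-245 − 0) = -0.002286
Head at (-130, -170) = 401.32 + (-0.008000)·(-130) + (-0.002286)·(-170) = 402.75 m.
That is higher than the 401.88 m at P-3, so the point is upgradient.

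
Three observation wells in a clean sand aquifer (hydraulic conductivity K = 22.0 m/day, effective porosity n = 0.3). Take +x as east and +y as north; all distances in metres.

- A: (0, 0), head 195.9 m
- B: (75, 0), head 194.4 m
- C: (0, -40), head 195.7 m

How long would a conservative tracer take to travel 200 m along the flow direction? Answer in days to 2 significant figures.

130 days

∂h/∂x = (194.4 − 195.9) / (75 − 0) = -0.02000
∂h/∂y = (195.7 − 195.9) / (-40 − 0) = +0.005000
|∇h| = √(-0.02000² + 0.005000²) = 0.02062
Seepage velocity v = K·i/n = 22.0 × 0.02062 / 0.3 = 1.512 m/day.
t = 200 / 1.512 = 132.3 days.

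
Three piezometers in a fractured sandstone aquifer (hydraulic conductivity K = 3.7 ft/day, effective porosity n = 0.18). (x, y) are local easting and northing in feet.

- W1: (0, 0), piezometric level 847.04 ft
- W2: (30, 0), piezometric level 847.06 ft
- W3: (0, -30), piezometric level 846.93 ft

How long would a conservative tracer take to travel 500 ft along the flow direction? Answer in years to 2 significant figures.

∂h/∂x = (847.06 − 847.04) / (30 − 0) = +0.0006667
∂h/∂y = (846.93 − 847.04) / (-30 − 0) = +0.003667
|∇h| = √(0.0006667² + 0.003667²) = 0.003727
Seepage velocity v = K·i/n = 3.7 × 0.003727 / 0.18 = 0.07661 ft/day.
t = 500 / 0.07661 = 6527 days = 17.9 years.

18 years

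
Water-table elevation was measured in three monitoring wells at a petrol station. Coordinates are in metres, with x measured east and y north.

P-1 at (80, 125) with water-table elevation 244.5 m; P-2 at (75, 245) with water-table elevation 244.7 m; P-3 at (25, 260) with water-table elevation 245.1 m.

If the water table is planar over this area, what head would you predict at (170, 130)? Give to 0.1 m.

With h = a·x + b·y + c and P-1 as origin, the differences give:
  (-5)·a + 120·b = +0.2
  (-55)·a + 135·b = +0.6
Eliminate b (×135 and ×120, subtract): 5925·a = -45.00 → a = ∂h/∂x = -0.007595
Back-substitute: b = ∂h/∂y = +0.001350.
h(170, 130) = 244.5 + (-0.007595)·(90) + (+0.001350)·(5) = 244.5 -0.684 +0.007 = 243.823 m.

243.8 m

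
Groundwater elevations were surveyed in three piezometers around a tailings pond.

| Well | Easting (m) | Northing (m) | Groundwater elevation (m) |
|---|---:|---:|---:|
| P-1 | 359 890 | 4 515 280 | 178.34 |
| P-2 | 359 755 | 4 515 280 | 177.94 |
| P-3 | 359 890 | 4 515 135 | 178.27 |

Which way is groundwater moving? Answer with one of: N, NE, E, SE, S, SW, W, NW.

W

∂h/∂x = (177.94 − 178.34) / (359755 − 359890) = +0.002963
∂h/∂y = (178.27 − 178.34) / (4515135 − 4515280) = +0.0004828
Flow = −∇h = (-0.002963 east, -0.0004828 north), which points west.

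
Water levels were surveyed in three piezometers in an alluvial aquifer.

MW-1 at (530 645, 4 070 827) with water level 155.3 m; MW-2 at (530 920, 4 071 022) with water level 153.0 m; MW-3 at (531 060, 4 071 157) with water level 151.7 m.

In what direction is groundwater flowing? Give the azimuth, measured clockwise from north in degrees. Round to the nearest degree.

Three-point gradient (reference MW-1): Δ to MW-2 = (275, 195, -2.3), Δ to MW-3 = (415, 330, -3.6).
∂h/∂x = -0.005802, ∂h/∂y = -0.003613 (det = 9825).
Flow direction (−∇h) has components (+0.005802 E, +0.003613 N).
Azimuth = atan2(E, N) = atan2(+0.005802, +0.003613) = 58.1° ≈ 058°.

058°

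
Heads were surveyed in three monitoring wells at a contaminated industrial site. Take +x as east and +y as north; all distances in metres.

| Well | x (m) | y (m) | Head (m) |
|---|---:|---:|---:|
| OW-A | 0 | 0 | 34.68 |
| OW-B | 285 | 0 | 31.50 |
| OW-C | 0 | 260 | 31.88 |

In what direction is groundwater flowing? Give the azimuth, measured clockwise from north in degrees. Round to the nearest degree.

046°

∂h/∂x = (31.50 − 34.68) / (285 − 0) = -0.01116
∂h/∂y = (31.88 − 34.68) / (260 − 0) = -0.01077
Flow direction (−∇h) has components (+0.01116 E, +0.01077 N).
Azimuth = atan2(E, N) = atan2(+0.01116, +0.01077) = 46.0° ≈ 046°.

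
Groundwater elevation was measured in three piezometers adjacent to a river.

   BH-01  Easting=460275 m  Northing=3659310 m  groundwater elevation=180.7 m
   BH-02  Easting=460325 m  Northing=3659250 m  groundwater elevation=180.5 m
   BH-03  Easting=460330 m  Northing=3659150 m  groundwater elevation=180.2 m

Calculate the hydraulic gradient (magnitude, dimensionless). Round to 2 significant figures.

0.0030

Differences from BH-01: to BH-02 (Δx, Δy, Δh) = (50, -60, -0.2); to BH-03 = (55, -160, -0.5).
Determinant of the coordinate differences = 50·(-160) − 55·(-60) = -4700.
∂h/∂x = [(-0.2)·(-160) − (-0.5)·(-60)] / -4700 = -0.0004255
∂h/∂y = [50·(-0.5) − 55·(-0.2)] / -4700 = +0.002979
|∇h| = √(-0.0004255² + 0.002979²) = 0.003009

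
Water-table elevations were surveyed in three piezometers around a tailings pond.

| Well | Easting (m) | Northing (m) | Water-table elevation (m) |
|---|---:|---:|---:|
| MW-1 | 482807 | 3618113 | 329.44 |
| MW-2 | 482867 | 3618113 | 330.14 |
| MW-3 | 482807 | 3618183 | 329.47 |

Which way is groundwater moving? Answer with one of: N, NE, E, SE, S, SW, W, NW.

Differences from MW-1: to MW-2 (Δx, Δy, Δh) = (60, 0, +0.70); to MW-3 = (0, 70, +0.03).
Determinant of the coordinate differences = 60·70 − 0·0 = 4200.
∂h/∂x = [(+0.70)·70 − (+0.03)·0] / 4200 = +0.01167
∂h/∂y = [60·(+0.03) − 0·(+0.70)] / 4200 = +0.0004286
Flow = −∇h = (-0.01167 east, -0.0004286 north), which points west.

W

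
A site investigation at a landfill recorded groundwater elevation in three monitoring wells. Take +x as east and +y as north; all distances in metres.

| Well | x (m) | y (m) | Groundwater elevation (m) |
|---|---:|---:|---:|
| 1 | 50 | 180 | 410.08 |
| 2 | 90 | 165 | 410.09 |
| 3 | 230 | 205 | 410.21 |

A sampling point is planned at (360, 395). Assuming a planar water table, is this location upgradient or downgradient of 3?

upgradient

With h = a·x + b·y + c and 1 as origin, the differences give:
  40·a + (-15)·b = +0.01
  180·a + 25·b = +0.13
Eliminate b (×25 and ×(-15), subtract): 3700·a = 2.200 → a = ∂h/∂x = +0.0005946
Back-substitute: b = ∂h/∂y = +0.0009189.
Head at (360, 395) = 410.08 + (+0.0005946)·(310) + (+0.0009189)·(215) = 410.46 m.
That is higher than the 410.21 m at 3, so the point is upgradient.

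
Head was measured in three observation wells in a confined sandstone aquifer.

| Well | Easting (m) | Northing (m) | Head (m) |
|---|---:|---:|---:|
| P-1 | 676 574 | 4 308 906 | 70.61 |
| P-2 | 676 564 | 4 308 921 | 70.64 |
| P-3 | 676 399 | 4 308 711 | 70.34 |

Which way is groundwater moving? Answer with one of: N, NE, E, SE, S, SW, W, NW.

S

With h = a·x + b·y + c and P-1 as origin, the differences give:
  (-10)·a + 15·b = +0.03
  (-175)·a + (-195)·b = -0.27
Eliminate b (×(-195) and ×15, subtract): 4575·a = -1.800 → a = ∂h/∂x = -0.0003934
Back-substitute: b = ∂h/∂y = +0.001738.
Flow = −∇h = (+0.0003934 east, -0.001738 north), which points south.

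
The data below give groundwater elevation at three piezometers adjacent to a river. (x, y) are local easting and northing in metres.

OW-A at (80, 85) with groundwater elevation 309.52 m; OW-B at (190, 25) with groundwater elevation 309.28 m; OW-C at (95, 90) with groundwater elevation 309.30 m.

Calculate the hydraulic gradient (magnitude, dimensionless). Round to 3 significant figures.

0.0173

Taking OW-A as reference: OW-B−OW-A = (110, -60, -0.24); OW-C−OW-A = (15, 5, -0.22).
Determinant of the coordinate differences = 110·5 − 15·(-60) = 1450.
∂h/∂x = [(-0.24)·5 − (-0.22)·(-60)] / 1450 = -0.009931
∂h/∂y = [110·(-0.22) − 15·(-0.24)] / 1450 = -0.01421
|∇h| = √(-0.009931² + -0.01421²) = 0.01734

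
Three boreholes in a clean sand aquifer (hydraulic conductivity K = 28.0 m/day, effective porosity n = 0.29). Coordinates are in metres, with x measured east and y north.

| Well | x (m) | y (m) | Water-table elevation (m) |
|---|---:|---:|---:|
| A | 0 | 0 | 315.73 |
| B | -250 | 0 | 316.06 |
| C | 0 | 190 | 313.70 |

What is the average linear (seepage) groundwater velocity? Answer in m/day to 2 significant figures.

∂h/∂x = (316.06 − 315.73) / (-250 − 0) = -0.001320
∂h/∂y = (313.70 − 315.73) / (190 − 0) = -0.01068
|∇h| = √(-0.001320² + -0.01068²) = 0.01076
Seepage velocity v = K·i/n = 28.0 × 0.01076 / 0.29 = 1.039 m/day.

1.0 m/day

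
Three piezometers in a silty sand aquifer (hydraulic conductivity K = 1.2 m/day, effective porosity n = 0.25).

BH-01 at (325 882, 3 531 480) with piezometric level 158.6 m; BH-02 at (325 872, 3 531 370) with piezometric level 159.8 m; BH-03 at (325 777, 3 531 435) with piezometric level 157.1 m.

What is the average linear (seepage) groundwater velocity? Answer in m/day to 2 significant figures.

With h = a·x + b·y + c and BH-01 as origin, the differences give:
  (-10)·a + (-110)·b = +1.2
  (-105)·a + (-45)·b = -1.5
Eliminate b (×(-45) and ×(-110), subtract): -11100·a = -219.00 → a = ∂h/∂x = +0.01973
Back-substitute: b = ∂h/∂y = -0.01270.
|∇h| = √(0.01973² + -0.01270²) = 0.02346
Seepage velocity v = K·i/n = 1.2 × 0.02346 / 0.25 = 0.1126 m/day.

0.11 m/day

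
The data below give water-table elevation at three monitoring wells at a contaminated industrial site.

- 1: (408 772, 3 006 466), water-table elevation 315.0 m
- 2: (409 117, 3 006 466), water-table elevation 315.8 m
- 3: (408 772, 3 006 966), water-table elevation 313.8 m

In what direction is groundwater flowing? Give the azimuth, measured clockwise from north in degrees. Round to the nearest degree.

316°

∂h/∂x = (315.8 − 315.0) / (409117 − 408772) = +0.002319
∂h/∂y = (313.8 − 315.0) / (3006966 − 3006466) = -0.002400
Flow direction (−∇h) has components (-0.002319 E, +0.002400 N).
Azimuth = atan2(E, N) = atan2(-0.002319, +0.002400) = 316.0° ≈ 316°.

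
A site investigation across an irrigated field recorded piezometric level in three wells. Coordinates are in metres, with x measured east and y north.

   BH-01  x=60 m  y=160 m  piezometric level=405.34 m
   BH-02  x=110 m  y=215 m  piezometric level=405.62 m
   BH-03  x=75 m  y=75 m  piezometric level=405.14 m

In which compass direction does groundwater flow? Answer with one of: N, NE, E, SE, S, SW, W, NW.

SW

With h = a·x + b·y + c and BH-01 as origin, the differences give:
  50·a + 55·b = +0.28
  15·a + (-85)·b = -0.20
Eliminate b (×(-85) and ×55, subtract): -5075·a = -12.800 → a = ∂h/∂x = +0.002522
Back-substitute: b = ∂h/∂y = +0.002798.
Flow = −∇h = (-0.002522 east, -0.002798 north), which points southwest.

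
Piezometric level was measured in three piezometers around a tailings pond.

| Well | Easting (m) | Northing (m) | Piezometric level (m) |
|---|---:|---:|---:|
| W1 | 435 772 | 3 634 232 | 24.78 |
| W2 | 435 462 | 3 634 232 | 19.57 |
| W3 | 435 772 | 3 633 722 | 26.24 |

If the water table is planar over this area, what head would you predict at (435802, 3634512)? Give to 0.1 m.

24.5 m

∂h/∂x = (19.57 − 24.78) / (435462 − 435772) = +0.01681
∂h/∂y = (26.24 − 24.78) / (3633722 − 3634232) = -0.002863
h(435802, 3634512) = 24.78 + (+0.01681)·(30) + (-0.002863)·(280) = 24.78 +0.504 -0.802 = 24.483 m.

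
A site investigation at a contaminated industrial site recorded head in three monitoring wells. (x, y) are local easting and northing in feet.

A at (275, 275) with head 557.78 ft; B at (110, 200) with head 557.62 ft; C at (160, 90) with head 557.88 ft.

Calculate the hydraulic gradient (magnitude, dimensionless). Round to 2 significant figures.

Taking A as reference: B−A = (-165, -75, -0.16); C−A = (-115, -185, +0.10).
Determinant of the coordinate differences = (-165)·(-185) − (-115)·(-75) = 21900.
∂h/∂x = [(-0.16)·(-185) − (+0.10)·(-75)] / 21900 = +0.001694
∂h/∂y = [(-165)·(+0.10) − (-115)·(-0.16)] / 21900 = -0.001594
|∇h| = √(0.001694² + -0.001594²) = 0.002326

0.0023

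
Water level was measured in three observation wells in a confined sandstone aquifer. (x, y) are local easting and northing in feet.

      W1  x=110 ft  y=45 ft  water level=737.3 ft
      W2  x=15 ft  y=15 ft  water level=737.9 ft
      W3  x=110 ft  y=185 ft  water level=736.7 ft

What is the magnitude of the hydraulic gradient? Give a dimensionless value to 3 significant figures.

0.00656

Differences from W1: to W2 (Δx, Δy, Δh) = (-95, -30, +0.6); to W3 = (0, 140, -0.6).
Determinant of the coordinate differences = (-95)·140 − 0·(-30) = -13300.
∂h/∂x = [(+0.6)·140 − (-0.6)·(-30)] / -13300 = -0.004962
∂h/∂y = [(-95)·(-0.6) − 0·(+0.6)] / -13300 = -0.004286
|∇h| = √(-0.004962² + -0.004286²) = 0.006557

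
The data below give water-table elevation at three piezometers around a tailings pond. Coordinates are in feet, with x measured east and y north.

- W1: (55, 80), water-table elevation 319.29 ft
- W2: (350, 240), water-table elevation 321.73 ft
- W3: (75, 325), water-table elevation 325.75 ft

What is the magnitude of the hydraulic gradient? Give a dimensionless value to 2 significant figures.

0.028

Differences from W1: to W2 (Δx, Δy, Δh) = (295, 160, +2.44); to W3 = (20, 245, +6.46).
Determinant of the coordinate differences = 295·245 − 20·160 = 69075.
∂h/∂x = [(+2.44)·245 − (+6.46)·160] / 69075 = -0.006309
∂h/∂y = [295·(+6.46) − 20·(+2.44)] / 69075 = +0.02688
|∇h| = √(-0.006309² + 0.02688²) = 0.02761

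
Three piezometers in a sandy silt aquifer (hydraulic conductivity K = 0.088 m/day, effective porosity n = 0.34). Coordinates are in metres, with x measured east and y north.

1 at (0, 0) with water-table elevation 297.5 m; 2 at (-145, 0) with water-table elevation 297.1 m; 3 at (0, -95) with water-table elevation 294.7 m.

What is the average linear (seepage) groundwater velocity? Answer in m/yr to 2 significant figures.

2.8 m/yr

∂h/∂x = (297.1 − 297.5) / (-145 − 0) = +0.002759
∂h/∂y = (294.7 − 297.5) / (-95 − 0) = +0.02947
|∇h| = √(0.002759² + 0.02947²) = 0.0296
Seepage velocity v = K·i/n = 0.088 × 0.0296 / 0.34 = 0.007661 m/day = 2.798 m/yr.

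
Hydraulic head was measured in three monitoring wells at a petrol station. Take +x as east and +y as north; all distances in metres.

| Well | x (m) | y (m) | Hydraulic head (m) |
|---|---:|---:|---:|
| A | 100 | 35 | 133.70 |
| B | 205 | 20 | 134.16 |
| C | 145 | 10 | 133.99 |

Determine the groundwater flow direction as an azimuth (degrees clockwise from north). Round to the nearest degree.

324°

Taking A as reference: B−A = (105, -15, +0.46); C−A = (45, -25, +0.29).
Determinant of the coordinate differences = 105·(-25) − 45·(-15) = -1950.
∂h/∂x = [(+0.46)·(-25) − (+0.29)·(-15)] / -1950 = +0.003667
∂h/∂y = [105·(+0.29) − 45·(+0.46)] / -1950 = -0.005000
Flow direction (−∇h) has components (-0.003667 E, +0.005000 N).
Azimuth = atan2(E, N) = atan2(-0.003667, +0.005000) = 323.7° ≈ 324°.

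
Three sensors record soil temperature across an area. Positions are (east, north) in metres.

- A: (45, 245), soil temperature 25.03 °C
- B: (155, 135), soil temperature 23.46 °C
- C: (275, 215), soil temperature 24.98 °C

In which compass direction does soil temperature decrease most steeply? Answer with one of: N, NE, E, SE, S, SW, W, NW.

S

With T = a·x + b·y + c and A as origin, the differences give:
  110·a + (-110)·b = -1.57
  230·a + (-30)·b = -0.05
Eliminate b (×(-30) and ×(-110), subtract): 22000·a = 41.600 → a = ∂T/∂x = +0.001891
Back-substitute: b = ∂T/∂y = +0.01616.
Steepest decrease is along −∇f = (-0.001891 E, -0.01616 N) → south.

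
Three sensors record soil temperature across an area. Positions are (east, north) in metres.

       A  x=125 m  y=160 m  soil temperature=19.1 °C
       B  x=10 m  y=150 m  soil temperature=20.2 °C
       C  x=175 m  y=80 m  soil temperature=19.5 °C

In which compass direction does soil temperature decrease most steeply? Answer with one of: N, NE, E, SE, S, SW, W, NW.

NE

With T = a·x + b·y + c and A as origin, the differences give:
  (-115)·a + (-10)·b = +1.1
  50·a + (-80)·b = +0.4
Eliminate b (×(-80) and ×(-10), subtract): 9700·a = -84.00 → a = ∂T/∂x = -0.008660
Back-substitute: b = ∂T/∂y = -0.01041.
Steepest decrease is along −∇f = (+0.008660 E, +0.01041 N) → northeast.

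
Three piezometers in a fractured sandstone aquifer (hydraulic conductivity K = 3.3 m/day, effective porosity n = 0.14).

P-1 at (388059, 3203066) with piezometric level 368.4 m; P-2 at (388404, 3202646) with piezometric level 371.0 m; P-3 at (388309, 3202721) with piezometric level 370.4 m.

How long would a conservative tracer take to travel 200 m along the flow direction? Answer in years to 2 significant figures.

With h = a·x + b·y + c and P-1 as origin, the differences give:
  345·a + (-420)·b = +2.6
  250·a + (-345)·b = +2.0
Eliminate b (×(-345) and ×(-420), subtract): -14025·a = -57.00 → a = ∂h/∂x = +0.004064
Back-substitute: b = ∂h/∂y = -0.002852.
|∇h| = √(0.004064² + -0.002852²) = 0.004965
Seepage velocity v = K·i/n = 3.3 × 0.004965 / 0.14 = 0.117 m/day.
t = 200 / 0.117 = 1709 days = 4.68 years.

4.7 years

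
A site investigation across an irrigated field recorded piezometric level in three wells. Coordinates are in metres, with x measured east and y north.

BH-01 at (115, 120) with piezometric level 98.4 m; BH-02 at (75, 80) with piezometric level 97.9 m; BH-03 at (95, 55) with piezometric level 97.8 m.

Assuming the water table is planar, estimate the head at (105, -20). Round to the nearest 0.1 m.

With h = a·x + b·y + c and BH-01 as origin, the differences give:
  (-40)·a + (-40)·b = -0.5
  (-20)·a + (-65)·b = -0.6
Eliminate b (×(-65) and ×(-40), subtract): 1800·a = 8.50 → a = ∂h/∂x = +0.004722
Back-substitute: b = ∂h/∂y = +0.007778.
h(105, -20) = 98.4 + (+0.004722)·(-10) + (+0.007778)·(-140) = 98.4 -0.047 -1.089 = 97.264 m.

97.3 m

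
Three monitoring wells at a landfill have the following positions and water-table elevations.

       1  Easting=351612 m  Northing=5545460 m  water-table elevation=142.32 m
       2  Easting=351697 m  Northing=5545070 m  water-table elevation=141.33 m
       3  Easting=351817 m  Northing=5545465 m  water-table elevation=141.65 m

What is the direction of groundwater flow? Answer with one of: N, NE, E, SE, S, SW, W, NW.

SE

With h = a·x + b·y + c and 1 as origin, the differences give:
  85·a + (-390)·b = -0.99
  205·a + 5·b = -0.67
Eliminate b (×5 and ×(-390), subtract): 80375·a = -266.250 → a = ∂h/∂x = -0.003313
Back-substitute: b = ∂h/∂y = +0.001816.
Flow = −∇h = (+0.003313 east, -0.001816 north), which points southeast.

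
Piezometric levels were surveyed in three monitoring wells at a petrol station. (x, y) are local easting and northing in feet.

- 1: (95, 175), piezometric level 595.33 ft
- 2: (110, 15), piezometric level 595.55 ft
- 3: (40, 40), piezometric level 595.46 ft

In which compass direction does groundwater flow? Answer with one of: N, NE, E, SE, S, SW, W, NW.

With h = a·x + b·y + c and 1 as origin, the differences give:
  15·a + (-160)·b = +0.22
  (-55)·a + (-135)·b = +0.13
Eliminate b (×(-135) and ×(-160), subtract): -10825·a = -8.900 → a = ∂h/∂x = +0.0008222
Back-substitute: b = ∂h/∂y = -0.001298.
Flow = −∇h = (-0.0008222 east, +0.001298 north), which points northwest.

NW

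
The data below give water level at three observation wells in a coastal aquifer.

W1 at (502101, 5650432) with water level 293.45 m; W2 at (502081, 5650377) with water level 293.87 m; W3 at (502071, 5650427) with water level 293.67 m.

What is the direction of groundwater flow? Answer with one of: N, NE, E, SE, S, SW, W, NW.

Taking W1 as reference: W2−W1 = (-20, -55, +0.42); W3−W1 = (-30, -5, +0.22).
Solve a·Δx + b·Δy = Δh: det = (-20)·(-5) − (-30)·(-55) = -1550.
∂h/∂x = [(+0.42)·(-5) − (+0.22)·(-55)] / -1550 = -0.006452
∂h/∂y = [(-20)·(+0.22) − (-30)·(+0.42)] / -1550 = -0.005290
Flow = −∇h = (+0.006452 east, +0.005290 north), which points northeast.

NE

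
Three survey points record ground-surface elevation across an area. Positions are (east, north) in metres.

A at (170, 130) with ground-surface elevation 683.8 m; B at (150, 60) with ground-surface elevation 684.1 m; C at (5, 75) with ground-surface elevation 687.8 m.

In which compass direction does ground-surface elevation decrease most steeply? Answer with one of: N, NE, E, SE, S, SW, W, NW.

With z = a·x + b·y + c and A as origin, the differences give:
  (-20)·a + (-70)·b = +0.3
  (-165)·a + (-55)·b = +4.0
Eliminate b (×(-55) and ×(-70), subtract): -10450·a = 263.50 → a = ∂z/∂x = -0.02522
Back-substitute: b = ∂z/∂y = +0.002919.
Steepest decrease is along −∇f = (+0.02522 E, -0.002919 N) → east.

E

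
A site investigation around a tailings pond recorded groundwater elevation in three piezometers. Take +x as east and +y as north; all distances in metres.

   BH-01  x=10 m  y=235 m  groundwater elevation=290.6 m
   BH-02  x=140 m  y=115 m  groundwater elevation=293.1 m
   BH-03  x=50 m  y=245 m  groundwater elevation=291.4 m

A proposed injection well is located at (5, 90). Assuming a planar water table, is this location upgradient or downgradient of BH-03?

downgradient

Taking BH-01 as reference: BH-02−BH-01 = (130, -120, +2.5); BH-03−BH-01 = (40, 10, +0.8).
Solve a·Δx + b·Δy = Δh: det = 130·10 − 40·(-120) = 6100.
∂h/∂x = [(+2.5)·10 − (+0.8)·(-120)] / 6100 = +0.01984
∂h/∂y = [130·(+0.8) − 40·(+2.5)] / 6100 = +0.0006557
Head at (5, 90) = 290.6 + (+0.01984)·(-5) + (+0.0006557)·(-145) = 290.41 m.
That is lower than the 291.4 m at BH-03, so the point is downgradient.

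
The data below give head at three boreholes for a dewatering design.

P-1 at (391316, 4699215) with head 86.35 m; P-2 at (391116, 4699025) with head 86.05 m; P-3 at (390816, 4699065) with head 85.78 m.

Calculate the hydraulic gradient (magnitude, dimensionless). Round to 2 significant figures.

Three-point gradient (reference P-1): Δ to P-2 = (-200, -190, -0.30), Δ to P-3 = (-500, -150, -0.57).
∂h/∂x = +0.0009738, ∂h/∂y = +0.0005538 (det = -65000).
|∇h| = √(0.0009738² + 0.0005538²) = 0.00112

0.0011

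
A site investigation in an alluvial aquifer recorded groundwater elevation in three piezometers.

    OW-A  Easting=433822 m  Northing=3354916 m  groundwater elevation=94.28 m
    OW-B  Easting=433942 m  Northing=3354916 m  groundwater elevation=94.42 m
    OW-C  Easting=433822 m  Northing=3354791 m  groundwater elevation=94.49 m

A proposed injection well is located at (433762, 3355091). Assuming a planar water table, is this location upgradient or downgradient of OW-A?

∂h/∂x = (94.42 − 94.28) / (433942 − 433822) = +0.001167
∂h/∂y = (94.49 − 94.28) / (3354791 − 3354916) = -0.001680
Head at (433762, 3355091) = 94.28 + (+0.001167)·(-60) + (-0.001680)·(175) = 93.92 m.
That is lower than the 94.28 m at OW-A, so the point is downgradient.

downgradient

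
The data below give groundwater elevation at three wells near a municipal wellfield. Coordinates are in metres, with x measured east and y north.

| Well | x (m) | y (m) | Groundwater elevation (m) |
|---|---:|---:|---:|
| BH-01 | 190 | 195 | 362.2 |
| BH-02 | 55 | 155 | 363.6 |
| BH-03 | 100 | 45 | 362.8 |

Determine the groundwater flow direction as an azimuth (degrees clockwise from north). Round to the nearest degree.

104°

Taking BH-01 as reference: BH-02−BH-01 = (-135, -40, +1.4); BH-03−BH-01 = (-90, -150, +0.6).
Solve a·Δx + b·Δy = Δh: det = (-135)·(-150) − (-90)·(-40) = 16650.
∂h/∂x = [(+1.4)·(-150) − (+0.6)·(-40)] / 16650 = -0.01117
∂h/∂y = [(-135)·(+0.6) − (-90)·(+1.4)] / 16650 = +0.002703
Flow direction (−∇h) has components (+0.01117 E, -0.002703 N).
Azimuth = atan2(E, N) = atan2(+0.01117, -0.002703) = 103.6° ≈ 104°.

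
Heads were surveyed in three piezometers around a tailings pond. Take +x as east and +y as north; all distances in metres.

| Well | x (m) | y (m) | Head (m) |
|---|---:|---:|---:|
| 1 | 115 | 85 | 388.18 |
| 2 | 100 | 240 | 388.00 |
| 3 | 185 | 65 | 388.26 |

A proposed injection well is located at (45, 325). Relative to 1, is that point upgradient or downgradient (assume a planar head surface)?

downgradient

Three-point gradient (reference 1): Δ to 2 = (-15, 155, -0.18), Δ to 3 = (70, -20, +0.08).
∂h/∂x = +0.0008341, ∂h/∂y = -0.001081 (det = -10550).
Head at (45, 325) = 388.18 + (+0.0008341)·(-70) + (-0.001081)·(240) = 387.86 m.
That is lower than the 388.18 m at 1, so the point is downgradient.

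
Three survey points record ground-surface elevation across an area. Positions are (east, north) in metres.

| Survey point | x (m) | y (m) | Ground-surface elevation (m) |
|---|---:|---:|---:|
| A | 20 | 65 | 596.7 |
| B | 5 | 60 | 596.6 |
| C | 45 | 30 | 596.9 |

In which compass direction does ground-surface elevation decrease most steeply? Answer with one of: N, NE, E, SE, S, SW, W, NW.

W

With z = a·x + b·y + c and A as origin, the differences give:
  (-15)·a + (-5)·b = -0.1
  25·a + (-35)·b = +0.2
Eliminate b (×(-35) and ×(-5), subtract): 650·a = 4.50 → a = ∂z/∂x = +0.006923
Back-substitute: b = ∂z/∂y = -0.0007692.
Steepest decrease is along −∇f = (-0.006923 E, +0.0007692 N) → west.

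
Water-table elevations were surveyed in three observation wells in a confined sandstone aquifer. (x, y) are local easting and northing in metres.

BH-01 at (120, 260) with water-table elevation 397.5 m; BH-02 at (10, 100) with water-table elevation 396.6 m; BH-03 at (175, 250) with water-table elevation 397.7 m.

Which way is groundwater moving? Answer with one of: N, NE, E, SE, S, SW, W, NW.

SW

Differences from BH-01: to BH-02 (Δx, Δy, Δh) = (-110, -160, -0.9); to BH-03 = (55, -10, +0.2).
Solve a·Δx + b·Δy = Δh: det = (-110)·(-10) − 55·(-160) = 9900.
∂h/∂x = [(-0.9)·(-10) − (+0.2)·(-160)] / 9900 = +0.004141
∂h/∂y = [(-110)·(+0.2) − 55·(-0.9)] / 9900 = +0.002778
Flow = −∇h = (-0.004141 east, -0.002778 north), which points southwest.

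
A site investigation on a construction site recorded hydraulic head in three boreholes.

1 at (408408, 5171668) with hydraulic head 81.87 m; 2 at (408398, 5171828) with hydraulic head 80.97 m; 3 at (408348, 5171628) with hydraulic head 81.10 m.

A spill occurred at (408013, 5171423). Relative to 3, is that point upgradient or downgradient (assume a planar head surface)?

downgradient

Differences from 1: to 2 (Δx, Δy, Δh) = (-10, 160, -0.90); to 3 = (-60, -40, -0.77).
Determinant of the coordinate differences = (-10)·(-40) − (-60)·160 = 10000.
∂h/∂x = [(-0.90)·(-40) − (-0.77)·160] / 10000 = +0.01592
∂h/∂y = [(-10)·(-0.77) − (-60)·(-0.90)] / 10000 = -0.004630
Head at (408013, 5171423) = 81.87 + (+0.01592)·(-395) + (-0.004630)·(-245) = 76.72 m.
That is lower than the 81.10 m at 3, so the point is downgradient.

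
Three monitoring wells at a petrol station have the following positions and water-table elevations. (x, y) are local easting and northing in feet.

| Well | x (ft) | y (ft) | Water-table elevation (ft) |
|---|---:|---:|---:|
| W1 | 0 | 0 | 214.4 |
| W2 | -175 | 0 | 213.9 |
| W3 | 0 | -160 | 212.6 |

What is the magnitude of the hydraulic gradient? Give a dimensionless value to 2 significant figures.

0.012

∂h/∂x = (213.9 − 214.4) / (-175 − 0) = +0.002857
∂h/∂y = (212.6 − 214.4) / (-160 − 0) = +0.01125
|∇h| = √(0.002857² + 0.01125²) = 0.01161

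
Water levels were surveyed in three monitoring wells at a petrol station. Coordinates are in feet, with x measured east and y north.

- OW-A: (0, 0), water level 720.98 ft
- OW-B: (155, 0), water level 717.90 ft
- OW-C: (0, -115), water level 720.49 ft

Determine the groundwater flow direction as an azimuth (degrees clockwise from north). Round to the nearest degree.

102°

∂h/∂x = (717.90 − 720.98) / (155 − 0) = -0.01987
∂h/∂y = (720.49 − 720.98) / (-115 − 0) = +0.004261
Flow direction (−∇h) has components (+0.01987 E, -0.004261 N).
Azimuth = atan2(E, N) = atan2(+0.01987, -0.004261) = 102.1° ≈ 102°.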